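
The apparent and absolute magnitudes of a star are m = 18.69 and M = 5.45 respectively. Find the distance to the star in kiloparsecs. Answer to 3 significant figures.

Distance modulus: m − M = 18.69 − (5.45) = 13.240
m − M = 5 log₁₀ d − 5
log₁₀ d = (m − M)/5 + 1 = 3.6480
d = 10^3.6480 = 4446 pc
= 4.446 kpc

d ≈ 4.45 kpc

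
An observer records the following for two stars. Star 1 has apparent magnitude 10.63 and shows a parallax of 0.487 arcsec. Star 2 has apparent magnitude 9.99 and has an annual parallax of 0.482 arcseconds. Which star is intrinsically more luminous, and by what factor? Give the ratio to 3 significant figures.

Star 2 is more luminous, by a factor of 1.84.

Star 1: d = 1/p = 1/0.487″ = 2.053 pc
Star 1: M = m − 5 log₁₀ d + 5 = 10.63 − 5·0.3125 + 5 = 14.068
Star 2: d = 1/p = 1/0.482″ = 2.075 pc
Star 2: M = m − 5 log₁₀ d + 5 = 9.99 − 5·0.3170 + 5 = 13.405
ΔM = M_1 − M_2 = 14.068 − (13.405) = 0.662; smaller M is more luminous → Star 2.
L ratio = 10^(0.4 |ΔM|) = 10^0.265 = 1.841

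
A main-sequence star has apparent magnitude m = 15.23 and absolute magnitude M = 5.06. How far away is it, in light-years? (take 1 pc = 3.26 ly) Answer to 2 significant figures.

d ≈ 3500 ly

Distance modulus: m − M = 15.23 − (5.06) = 10.170
m − M = 5 log₁₀ d − 5
log₁₀ d = (m − M)/5 + 1 = 3.0340
d = 10^3.0340 = 1081 pc
= 3525 ly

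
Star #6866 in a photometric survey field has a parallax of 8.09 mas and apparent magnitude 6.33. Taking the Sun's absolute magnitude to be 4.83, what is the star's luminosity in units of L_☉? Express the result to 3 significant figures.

d = 1/p = 1000/8.09 mas = 123.6 pc
M = m − 5 log₁₀ d + 5 = 6.33 − 5·2.0921 + 5 = 0.870
M − M_☉ = 0.870 − 4.83 = -3.960
L/L_☉ = 10^(−0.4 × -3.960) = 38.38

L/L_☉ ≈ 38.4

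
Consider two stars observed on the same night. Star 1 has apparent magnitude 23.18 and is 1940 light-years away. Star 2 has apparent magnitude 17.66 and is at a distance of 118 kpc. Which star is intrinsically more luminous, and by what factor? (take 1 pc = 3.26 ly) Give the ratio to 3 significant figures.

Star 2 is more luminous, by a factor of 6.35×10^6.

Star 1: d = 1940 ly / 3.26 = 595.1 pc
Star 1: M = m − 5 log₁₀ d + 5 = 23.18 − 5·2.7746 + 5 = 14.307
Star 2: d = 118 kpc = 118000 pc
Star 2: M = m − 5 log₁₀ d + 5 = 17.66 − 5·5.0719 + 5 = -2.699
ΔM = M_1 − M_2 = 14.307 − (-2.699) = 17.006; smaller M is more luminous → Star 2.
L ratio = 10^(0.4 |ΔM|) = 10^6.803 = 6.347×10^6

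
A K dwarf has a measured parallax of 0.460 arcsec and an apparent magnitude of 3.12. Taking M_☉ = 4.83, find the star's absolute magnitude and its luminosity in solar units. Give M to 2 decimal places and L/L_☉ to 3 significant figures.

M ≈ 6.43; L/L_☉ ≈ 0.228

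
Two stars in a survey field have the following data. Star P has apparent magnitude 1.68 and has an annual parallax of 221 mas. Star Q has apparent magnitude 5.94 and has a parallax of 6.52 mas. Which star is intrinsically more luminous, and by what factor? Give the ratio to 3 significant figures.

Star P: p = 221 mas = 0.221″ → d = 1/p = 4.525 pc
Star P: M = m − 5 log₁₀ d + 5 = 1.68 − 5·0.6556 + 5 = 3.402
Star Q: p = 6.52 mas = 6.52×10^-3″ → d = 1/p = 153.4 pc
Star Q: M = m − 5 log₁₀ d + 5 = 5.94 − 5·2.1858 + 5 = 0.011
ΔM = M_P − M_Q = 3.402 − (0.011) = 3.391; smaller M is more luminous → Star Q.
L ratio = 10^(0.4 |ΔM|) = 10^1.356 = 22.71

Star Q is more luminous, by a factor of 22.7.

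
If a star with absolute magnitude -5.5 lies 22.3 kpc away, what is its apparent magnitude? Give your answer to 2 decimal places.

m ≈ 11.24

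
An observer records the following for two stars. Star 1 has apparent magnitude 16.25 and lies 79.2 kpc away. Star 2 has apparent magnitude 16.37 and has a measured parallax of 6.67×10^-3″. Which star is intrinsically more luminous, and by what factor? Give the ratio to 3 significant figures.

Star 1: d = 79.2 kpc = 79200 pc
Star 1: M = m − 5 log₁₀ d + 5 = 16.25 − 5·4.8987 + 5 = -3.244
Star 2: d = 1/p = 1/6.67×10^-3″ = 149.9 pc
Star 2: M = m − 5 log₁₀ d + 5 = 16.37 − 5·2.1759 + 5 = 10.491
ΔM = M_1 − M_2 = -3.244 − (10.491) = -13.734; smaller M is more luminous → Star 1.
L ratio = 10^(0.4 |ΔM|) = 10^5.494 = 311700

Star 1 is more luminous, by a factor of 312000.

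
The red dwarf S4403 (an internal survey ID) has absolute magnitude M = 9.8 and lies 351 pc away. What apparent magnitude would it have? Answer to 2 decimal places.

m = M + 5 log₁₀ d − 5 = 9.8 + 5·2.5453 − 5 = 17.527

m ≈ 17.53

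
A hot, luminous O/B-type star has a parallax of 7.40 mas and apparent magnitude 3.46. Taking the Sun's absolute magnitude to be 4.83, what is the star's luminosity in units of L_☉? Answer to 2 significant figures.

d = 1/p = 1000/7.40 mas = 135.1 pc
M = m − 5 log₁₀ d + 5 = 3.46 − 5·2.1308 + 5 = -2.194
M − M_☉ = -2.194 − 4.83 = -7.024
L/L_☉ = 10^(−0.4 × -7.024) = 645.0

L/L_☉ ≈ 640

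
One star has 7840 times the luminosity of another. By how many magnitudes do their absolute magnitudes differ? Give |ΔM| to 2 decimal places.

Pogson: ΔM = −2.5 log₁₀(ratio) = −2.5 log₁₀(7840) = −2.5 × 3.8943 = -9.736

|ΔM| ≈ 9.74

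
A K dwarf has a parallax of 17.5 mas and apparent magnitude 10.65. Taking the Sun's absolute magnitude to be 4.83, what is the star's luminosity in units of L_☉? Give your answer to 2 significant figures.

d = 1/p = 1000/17.5 mas = 57.14 pc
M = m − 5 log₁₀ d + 5 = 10.65 − 5·1.7570 + 5 = 6.865
M − M_☉ = 6.865 − 4.83 = 2.035
L/L_☉ = 10^(−0.4 × 2.035) = 0.1534

L/L_☉ ≈ 0.15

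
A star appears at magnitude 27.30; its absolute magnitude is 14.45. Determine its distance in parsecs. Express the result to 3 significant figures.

d ≈ 3720 pc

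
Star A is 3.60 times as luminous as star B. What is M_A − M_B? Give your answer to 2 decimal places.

M_A − M_B ≈ -1.39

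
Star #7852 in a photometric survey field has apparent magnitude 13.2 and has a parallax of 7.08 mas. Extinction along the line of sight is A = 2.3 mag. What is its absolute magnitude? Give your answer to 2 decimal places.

M ≈ 5.15

p = 7.08 mas = 7.08×10^-3″ → d = 1/p = 141.2 pc
5 log₁₀(d/10 pc) = 5 log₁₀(141.2) − 5 = 5.750
M = m − 5 log₁₀(d/10) − A = 13.2 − 5.750 − 2.3 = 5.150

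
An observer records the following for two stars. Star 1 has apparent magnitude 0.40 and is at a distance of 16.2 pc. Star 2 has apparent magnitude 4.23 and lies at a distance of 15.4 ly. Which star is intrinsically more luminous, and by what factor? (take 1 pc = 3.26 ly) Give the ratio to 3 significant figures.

Star 1 is more luminous, by a factor of 400.

Star 1: M = m − 5 log₁₀ d + 5 = 0.40 − 5·1.2095 + 5 = -0.648
Star 2: d = 15.4 ly / 3.26 = 4.724 pc
Star 2: M = m − 5 log₁₀ d + 5 = 4.23 − 5·0.6743 + 5 = 5.858
ΔM = M_1 − M_2 = -0.648 − (5.858) = -6.506; smaller M is more luminous → Star 1.
L ratio = 10^(0.4 |ΔM|) = 10^2.602 = 400.3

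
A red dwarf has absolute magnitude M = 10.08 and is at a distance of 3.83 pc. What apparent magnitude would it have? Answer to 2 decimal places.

m ≈ 8.00

m = M + 5 log₁₀ d − 5 = 10.08 + 5·0.5832 − 5 = 7.996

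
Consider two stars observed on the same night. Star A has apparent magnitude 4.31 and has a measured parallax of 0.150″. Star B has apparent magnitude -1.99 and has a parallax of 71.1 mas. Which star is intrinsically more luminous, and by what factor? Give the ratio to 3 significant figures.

Star B is more luminous, by a factor of 1470.

Star A: d = 1/p = 1/0.150″ = 6.667 pc
Star A: M = m − 5 log₁₀ d + 5 = 4.31 − 5·0.8239 + 5 = 5.190
Star B: p = 71.1 mas = 0.0711″ → d = 1/p = 14.06 pc
Star B: M = m − 5 log₁₀ d + 5 = -1.99 − 5·1.1481 + 5 = -2.731
ΔM = M_A − M_B = 5.190 − (-2.731) = 7.921; smaller M is more luminous → Star B.
L ratio = 10^(0.4 |ΔM|) = 10^3.168 = 1474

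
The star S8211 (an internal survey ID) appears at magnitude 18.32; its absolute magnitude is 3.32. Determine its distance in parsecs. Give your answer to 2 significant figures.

d ≈ 10000 pc

μ = m − M = 15.000
m − M = 5 log₁₀ d − 5
log₁₀ d = (m − M)/5 + 1 = 4.0000
d = 10^4.0000 = 10000 pc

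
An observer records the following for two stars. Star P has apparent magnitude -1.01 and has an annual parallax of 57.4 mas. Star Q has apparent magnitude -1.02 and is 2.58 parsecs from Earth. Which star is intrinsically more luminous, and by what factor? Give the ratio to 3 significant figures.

Star P: p = 57.4 mas = 0.0574″ → d = 1/p = 17.42 pc
Star P: M = m − 5 log₁₀ d + 5 = -1.01 − 5·1.2411 + 5 = -2.215
Star Q: M = m − 5 log₁₀ d + 5 = -1.02 − 5·0.4116 + 5 = 1.922
ΔM = M_P − M_Q = -2.215 − (1.922) = -4.137; smaller M is more luminous → Star P.
L ratio = 10^(0.4 |ΔM|) = 10^1.655 = 45.18

Star P is more luminous, by a factor of 45.2.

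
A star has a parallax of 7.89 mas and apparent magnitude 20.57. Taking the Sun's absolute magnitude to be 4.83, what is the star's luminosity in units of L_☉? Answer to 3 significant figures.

d = 1/p = 1000/7.89 mas = 126.7 pc
M = m − 5 log₁₀ d + 5 = 20.57 − 5·2.1029 + 5 = 15.055
M − M_☉ = 15.055 − 4.83 = 10.225
L/L_☉ = 10^(−0.4 × 10.225) = 8.125×10^-5

L/L_☉ ≈ 8.13×10^-5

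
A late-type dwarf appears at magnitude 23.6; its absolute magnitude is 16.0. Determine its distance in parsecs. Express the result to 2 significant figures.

Distance modulus: m − M = 23.6 − (16.0) = 7.600
m − M = 5 log₁₀ d − 5
log₁₀ d = (m − M)/5 + 1 = 2.5200
d = 10^2.5200 = 331.1 pc

d ≈ 330 pc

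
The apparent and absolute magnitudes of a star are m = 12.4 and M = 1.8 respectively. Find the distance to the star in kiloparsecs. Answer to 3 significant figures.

Distance modulus: m − M = 12.4 − (1.8) = 10.600
m − M = 5 log₁₀ d − 5
log₁₀ d = (m − M)/5 + 1 = 3.1200
d = 10^3.1200 = 1318 pc
= 1.318 kpc

d ≈ 1.32 kpc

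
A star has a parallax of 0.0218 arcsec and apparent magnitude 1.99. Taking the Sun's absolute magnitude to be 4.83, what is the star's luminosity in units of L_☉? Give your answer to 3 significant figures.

L/L_☉ ≈ 288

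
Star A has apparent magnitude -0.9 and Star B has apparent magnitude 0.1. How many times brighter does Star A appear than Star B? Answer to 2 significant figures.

Δm = -0.9 − (0.1) = -1.0
Flux ratio = 10^(−0.4 Δm) = 10^(−0.4 × -1.0) = 10^0.400 = 2.512

2.5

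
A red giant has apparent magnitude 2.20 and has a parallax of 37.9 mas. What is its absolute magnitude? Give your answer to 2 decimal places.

M ≈ 0.09

p = 37.9 mas = 0.0379″ → d = 1/p = 26.39 pc
5 log₁₀(d/10 pc) = 5 log₁₀(26.39) − 5 = 2.107
M = m − 5 log₁₀(d/10) = 2.20 − 2.107 = 0.093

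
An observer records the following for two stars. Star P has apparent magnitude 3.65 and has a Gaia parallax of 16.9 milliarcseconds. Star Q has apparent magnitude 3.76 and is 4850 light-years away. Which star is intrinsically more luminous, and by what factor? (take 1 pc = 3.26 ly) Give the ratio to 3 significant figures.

Star Q is more luminous, by a factor of 571.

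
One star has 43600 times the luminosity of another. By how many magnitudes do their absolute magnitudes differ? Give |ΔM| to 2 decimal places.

|ΔM| ≈ 11.60

Pogson: ΔM = −2.5 log₁₀(ratio) = −2.5 log₁₀(43600) = −2.5 × 4.6395 = -11.599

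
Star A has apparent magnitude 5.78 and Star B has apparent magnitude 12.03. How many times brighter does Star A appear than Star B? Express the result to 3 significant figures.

Δm = 5.78 − (12.03) = -6.25
Flux ratio = 10^(−0.4 Δm) = 10^(−0.4 × -6.25) = 10^2.500 = 316.2

316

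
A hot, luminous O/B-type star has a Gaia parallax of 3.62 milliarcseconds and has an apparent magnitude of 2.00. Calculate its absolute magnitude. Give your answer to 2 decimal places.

M ≈ -5.21

p = 3.62 mas = 3.62×10^-3″ → d = 1/p = 276.2 pc
5 log₁₀(d/10 pc) = 5 log₁₀(276.2) − 5 = 7.206
M = m − 5 log₁₀(d/10) = 2.00 − 7.206 = -5.206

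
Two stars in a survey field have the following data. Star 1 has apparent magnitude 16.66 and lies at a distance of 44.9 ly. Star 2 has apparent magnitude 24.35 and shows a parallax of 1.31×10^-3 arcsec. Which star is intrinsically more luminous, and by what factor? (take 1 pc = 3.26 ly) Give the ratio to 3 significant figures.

Star 2 is more luminous, by a factor of 2.58.

Star 1: d = 44.9 ly / 3.26 = 13.77 pc
Star 1: M = m − 5 log₁₀ d + 5 = 16.66 − 5·1.1390 + 5 = 15.965
Star 2: d = 1/p = 1/1.31×10^-3″ = 763.4 pc
Star 2: M = m − 5 log₁₀ d + 5 = 24.35 − 5·2.8827 + 5 = 14.936
ΔM = M_1 − M_2 = 15.965 − (14.936) = 1.028; smaller M is more luminous → Star 2.
L ratio = 10^(0.4 |ΔM|) = 10^0.411 = 2.579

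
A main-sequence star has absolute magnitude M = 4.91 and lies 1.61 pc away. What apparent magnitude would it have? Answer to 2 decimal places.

m = M + 5 log₁₀ d − 5 = 4.91 + 5·0.2068 − 5 = 0.944

m ≈ 0.94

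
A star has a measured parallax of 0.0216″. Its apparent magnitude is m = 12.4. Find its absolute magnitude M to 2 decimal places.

d = 1/p = 1/0.0216″ = 46.30 pc
5 log₁₀(d/10 pc) = 5 log₁₀(46.30) − 5 = 3.328
M = m − 5 log₁₀(d/10) = 12.4 − 3.328 = 9.072

M ≈ 9.07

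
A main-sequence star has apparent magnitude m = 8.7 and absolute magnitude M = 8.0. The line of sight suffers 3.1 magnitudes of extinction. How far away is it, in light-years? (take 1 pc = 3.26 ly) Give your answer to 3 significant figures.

d ≈ 10.8 ly

m − M = 5 log₁₀(d/10 pc) + A  ⇒  8.7 − (8.0) − 3.1 = 5 log₁₀(d/10)
-2.400 = 5 log₁₀(d/10)
log₁₀ d = (m − M − A)/5 + 1 = 0.5200
d = 10^0.5200 = 3.311 pc
= 10.79 ly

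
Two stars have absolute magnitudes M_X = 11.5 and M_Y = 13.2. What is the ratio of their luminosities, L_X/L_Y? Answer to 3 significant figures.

ΔM = M_X − M_Y = -1.7
L_X/L_Y = 10^(−0.4 ΔM) = 10^0.680 = 4.786

L_X/L_Y ≈ 4.79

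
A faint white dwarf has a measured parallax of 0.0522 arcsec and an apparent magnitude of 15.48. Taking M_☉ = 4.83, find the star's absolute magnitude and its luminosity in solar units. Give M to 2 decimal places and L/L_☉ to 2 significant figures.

M ≈ 14.07; L/L_☉ ≈ 2.0×10^-4

d = 1/p = 1/0.0522″ = 19.16 pc
M = m − 5 log₁₀ d + 5 = 15.48 − 5·1.2823 + 5 = 14.068
M − M_☉ = 14.068 − 4.83 = 9.238
L/L_☉ = 10^(−0.4 × 9.238) = 2.017×10^-4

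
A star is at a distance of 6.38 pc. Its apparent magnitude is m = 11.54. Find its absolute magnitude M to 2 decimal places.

M ≈ 12.52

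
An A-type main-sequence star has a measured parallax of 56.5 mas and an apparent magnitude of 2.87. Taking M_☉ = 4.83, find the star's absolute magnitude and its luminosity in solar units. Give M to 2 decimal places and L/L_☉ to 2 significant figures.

d = 1/p = 1000/56.5 mas = 17.70 pc
M = m − 5 log₁₀ d + 5 = 2.87 − 5·1.2480 + 5 = 1.630
M − M_☉ = 1.630 − 4.83 = -3.200
L/L_☉ = 10^(−0.4 × -3.200) = 19.05

M ≈ 1.63; L/L_☉ ≈ 19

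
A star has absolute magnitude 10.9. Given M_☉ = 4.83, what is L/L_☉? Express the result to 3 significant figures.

M − M_☉ = 10.9 − 4.83 = 6.070
L/L_☉ = 10^(−0.4 (M − M_☉)) = 10^-2.428 = 3.733×10^-3

L/L_☉ ≈ 3.73×10^-3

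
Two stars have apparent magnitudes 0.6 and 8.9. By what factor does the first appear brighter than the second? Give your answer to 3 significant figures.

2090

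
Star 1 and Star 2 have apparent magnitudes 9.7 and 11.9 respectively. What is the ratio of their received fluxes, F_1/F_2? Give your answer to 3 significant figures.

Magnitude difference = -2.2
Flux ratio = 10^(−0.4 Δm) = 10^(−0.4 × -2.2) = 10^0.880 = 7.586

F_1/F_2 ≈ 7.59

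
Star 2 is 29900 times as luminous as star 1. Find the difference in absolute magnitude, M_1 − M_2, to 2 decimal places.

Pogson: ΔM = −2.5 log₁₀(ratio) = −2.5 log₁₀(29900) = −2.5 × 4.4757 = -11.189
Star 2 is brighter so has the smaller magnitude: M_1 − M_2 is positive.

M_1 − M_2 ≈ 11.19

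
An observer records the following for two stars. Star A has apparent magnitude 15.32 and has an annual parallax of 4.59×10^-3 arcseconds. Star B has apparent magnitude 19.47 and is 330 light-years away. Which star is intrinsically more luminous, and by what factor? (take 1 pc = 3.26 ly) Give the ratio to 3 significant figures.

Star A is more luminous, by a factor of 212.

Star A: d = 1/p = 1/4.59×10^-3″ = 217.9 pc
Star A: M = m − 5 log₁₀ d + 5 = 15.32 − 5·2.3382 + 5 = 8.629
Star B: d = 330 ly / 3.26 = 101.2 pc
Star B: M = m − 5 log₁₀ d + 5 = 19.47 − 5·2.0053 + 5 = 14.444
ΔM = M_A − M_B = 8.629 − (14.444) = -5.814; smaller M is more luminous → Star A.
L ratio = 10^(0.4 |ΔM|) = 10^2.326 = 211.7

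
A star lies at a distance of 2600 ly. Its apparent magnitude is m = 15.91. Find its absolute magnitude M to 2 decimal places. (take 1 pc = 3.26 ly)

d = 2600 ly / 3.26 = 797.5 pc
5 log₁₀(d/10 pc) = 5 log₁₀(797.5) − 5 = 9.509
M = m − 5 log₁₀(d/10) = 15.91 − 9.509 = 6.401

M ≈ 6.40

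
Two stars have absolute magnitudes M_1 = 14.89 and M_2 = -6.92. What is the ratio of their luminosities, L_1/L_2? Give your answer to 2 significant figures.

ΔM = M_1 − M_2 = 21.81
L_1/L_2 = 10^(−0.4 ΔM) = 10^-8.724 = 1.888×10^-9

L_1/L_2 ≈ 1.9×10^-9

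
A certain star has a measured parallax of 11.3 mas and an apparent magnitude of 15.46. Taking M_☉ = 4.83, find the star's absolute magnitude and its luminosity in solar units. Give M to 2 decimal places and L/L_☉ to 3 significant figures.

d = 1/p = 1000/11.3 mas = 88.50 pc
M = m − 5 log₁₀ d + 5 = 15.46 − 5·1.9469 + 5 = 10.725
M − M_☉ = 10.725 − 4.83 = 5.895
L/L_☉ = 10^(−0.4 × 5.895) = 4.384×10^-3

M ≈ 10.73; L/L_☉ ≈ 4.38×10^-3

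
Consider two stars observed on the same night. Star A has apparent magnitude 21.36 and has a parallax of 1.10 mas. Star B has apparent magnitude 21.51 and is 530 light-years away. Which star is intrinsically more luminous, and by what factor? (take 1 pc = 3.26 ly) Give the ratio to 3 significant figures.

Star A: p = 1.10 mas = 1.10×10^-3″ → d = 1/p = 909.1 pc
Star A: M = m − 5 log₁₀ d + 5 = 21.36 − 5·2.9586 + 5 = 11.567
Star B: d = 530 ly / 3.26 = 162.6 pc
Star B: M = m − 5 log₁₀ d + 5 = 21.51 − 5·2.2111 + 5 = 15.455
ΔM = M_A − M_B = 11.567 − (15.455) = -3.888; smaller M is more luminous → Star A.
L ratio = 10^(0.4 |ΔM|) = 10^1.555 = 35.90

Star A is more luminous, by a factor of 35.9.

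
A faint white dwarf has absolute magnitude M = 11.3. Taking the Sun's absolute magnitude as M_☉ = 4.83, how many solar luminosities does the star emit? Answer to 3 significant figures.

M − M_☉ = 11.3 − 4.83 = 6.470
L/L_☉ = 10^(−0.4 (M − M_☉)) = 10^-2.588 = 2.582×10^-3

L/L_☉ ≈ 2.58×10^-3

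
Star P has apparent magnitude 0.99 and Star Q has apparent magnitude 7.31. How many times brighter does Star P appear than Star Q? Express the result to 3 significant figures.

337

Δm = 0.99 − (7.31) = -6.32
Flux ratio = 10^(−0.4 Δm) = 10^(−0.4 × -6.32) = 10^2.528 = 337.3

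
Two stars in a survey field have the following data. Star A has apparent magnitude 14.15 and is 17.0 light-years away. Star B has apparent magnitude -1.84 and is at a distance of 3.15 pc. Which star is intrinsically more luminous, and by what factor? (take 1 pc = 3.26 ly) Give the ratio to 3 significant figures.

Star B is more luminous, by a factor of 908000.

Star A: d = 17.0 ly / 3.26 = 5.215 pc
Star A: M = m − 5 log₁₀ d + 5 = 14.15 − 5·0.7172 + 5 = 15.564
Star B: M = m − 5 log₁₀ d + 5 = -1.84 − 5·0.4983 + 5 = 0.668
ΔM = M_A − M_B = 15.564 − (0.668) = 14.895; smaller M is more luminous → Star B.
L ratio = 10^(0.4 |ΔM|) = 10^5.958 = 908200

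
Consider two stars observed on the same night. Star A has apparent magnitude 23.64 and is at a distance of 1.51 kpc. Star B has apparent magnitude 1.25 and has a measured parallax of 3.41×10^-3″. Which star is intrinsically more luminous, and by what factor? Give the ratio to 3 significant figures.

Star B is more luminous, by a factor of 3.41×10^7.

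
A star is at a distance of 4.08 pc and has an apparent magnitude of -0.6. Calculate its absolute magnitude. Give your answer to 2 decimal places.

5 log₁₀(d/10 pc) = 5 log₁₀(4.080) − 5 = -1.947
M = m − 5 log₁₀(d/10) = -0.6 + 1.947 = 1.347

M ≈ 1.35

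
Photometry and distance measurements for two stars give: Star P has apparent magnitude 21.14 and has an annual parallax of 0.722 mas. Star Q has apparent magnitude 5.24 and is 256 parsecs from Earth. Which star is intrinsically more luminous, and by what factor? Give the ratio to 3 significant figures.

Star Q is more luminous, by a factor of 78300.

Star P: p = 0.722 mas = 7.22×10^-4″ → d = 1/p = 1385 pc
Star P: M = m − 5 log₁₀ d + 5 = 21.14 − 5·3.1415 + 5 = 10.433
Star Q: M = m − 5 log₁₀ d + 5 = 5.24 − 5·2.4082 + 5 = -1.801
ΔM = M_P − M_Q = 10.433 − (-1.801) = 12.234; smaller M is more luminous → Star Q.
L ratio = 10^(0.4 |ΔM|) = 10^4.894 = 78260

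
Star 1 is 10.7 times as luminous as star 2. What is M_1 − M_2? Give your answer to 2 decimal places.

M_1 − M_2 ≈ -2.57

Pogson: ΔM = −2.5 log₁₀(ratio) = −2.5 log₁₀(10.7) = −2.5 × 1.0294 = -2.573
Star 1 is brighter, so it has the smaller magnitude: the difference is negative.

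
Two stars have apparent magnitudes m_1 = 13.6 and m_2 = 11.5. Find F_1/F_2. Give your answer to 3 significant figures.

F_1/F_2 ≈ 0.145

Magnitude difference = 2.1
Flux ratio = 10^(−0.4 Δm) = 10^(−0.4 × 2.1) = 10^-0.840 = 0.1445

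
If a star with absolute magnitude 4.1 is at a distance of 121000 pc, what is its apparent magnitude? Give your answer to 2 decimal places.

m ≈ 24.51

m = M + 5 log₁₀ d − 5 = 4.1 + 5·5.0828 − 5 = 24.514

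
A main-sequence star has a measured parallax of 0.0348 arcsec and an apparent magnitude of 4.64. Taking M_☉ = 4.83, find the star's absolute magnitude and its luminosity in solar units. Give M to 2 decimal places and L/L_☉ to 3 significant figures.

M ≈ 2.35; L/L_☉ ≈ 9.84

d = 1/p = 1/0.0348″ = 28.74 pc
M = m − 5 log₁₀ d + 5 = 4.64 − 5·1.4584 + 5 = 2.348
M − M_☉ = 2.348 − 4.83 = -2.482
L/L_☉ = 10^(−0.4 × -2.482) = 9.837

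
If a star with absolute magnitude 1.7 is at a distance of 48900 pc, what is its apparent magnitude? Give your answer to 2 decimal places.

m = M + 5 log₁₀ d − 5 = 1.7 + 5·4.6893 − 5 = 20.147

m ≈ 20.15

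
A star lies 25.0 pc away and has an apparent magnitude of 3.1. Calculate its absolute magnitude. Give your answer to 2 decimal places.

5 log₁₀(d/10 pc) = 5 log₁₀(25.00) − 5 = 1.990
M = m − 5 log₁₀(d/10) = 3.1 − 1.990 = 1.110

M ≈ 1.11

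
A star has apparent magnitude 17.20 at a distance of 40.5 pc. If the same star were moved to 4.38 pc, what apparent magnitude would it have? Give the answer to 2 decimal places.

m ≈ 12.37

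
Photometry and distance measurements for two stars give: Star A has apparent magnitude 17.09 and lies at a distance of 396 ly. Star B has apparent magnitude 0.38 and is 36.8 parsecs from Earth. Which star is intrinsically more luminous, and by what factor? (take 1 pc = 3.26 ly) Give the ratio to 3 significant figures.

Star B is more luminous, by a factor of 443000.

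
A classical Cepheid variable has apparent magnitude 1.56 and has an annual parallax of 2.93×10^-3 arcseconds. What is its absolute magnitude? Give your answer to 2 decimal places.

d = 1/p = 1/2.93×10^-3″ = 341.3 pc
5 log₁₀(d/10 pc) = 5 log₁₀(341.3) − 5 = 7.666
M = m − 5 log₁₀(d/10) = 1.56 − 7.666 = -6.106

M ≈ -6.11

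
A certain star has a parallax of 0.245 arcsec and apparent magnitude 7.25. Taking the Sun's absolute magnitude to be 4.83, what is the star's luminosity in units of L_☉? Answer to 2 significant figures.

d = 1/p = 1/0.245″ = 4.082 pc
M = m − 5 log₁₀ d + 5 = 7.25 − 5·0.6108 + 5 = 9.196
M − M_☉ = 9.196 − 4.83 = 4.366
L/L_☉ = 10^(−0.4 × 4.366) = 0.01793

L/L_☉ ≈ 0.018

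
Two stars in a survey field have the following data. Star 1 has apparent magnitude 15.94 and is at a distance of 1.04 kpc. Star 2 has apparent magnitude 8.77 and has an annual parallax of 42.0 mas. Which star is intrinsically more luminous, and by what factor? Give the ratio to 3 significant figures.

Star 1 is more luminous, by a factor of 2.59.

Star 1: d = 1.04 kpc = 1040 pc
Star 1: M = m − 5 log₁₀ d + 5 = 15.94 − 5·3.0170 + 5 = 5.855
Star 2: p = 42.0 mas = 0.0420″ → d = 1/p = 23.81 pc
Star 2: M = m − 5 log₁₀ d + 5 = 8.77 − 5·1.3768 + 5 = 6.886
ΔM = M_1 − M_2 = 5.855 − (6.886) = -1.031; smaller M is more luminous → Star 1.
L ratio = 10^(0.4 |ΔM|) = 10^0.413 = 2.586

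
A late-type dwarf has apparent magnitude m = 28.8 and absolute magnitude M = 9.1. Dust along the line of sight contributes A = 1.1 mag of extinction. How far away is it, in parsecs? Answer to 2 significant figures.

d ≈ 52000 pc

m − M = 5 log₁₀(d/10 pc) + A  ⇒  28.8 − (9.1) − 1.1 = 5 log₁₀(d/10)
18.600 = 5 log₁₀(d/10)
log₁₀ d = (m − M − A)/5 + 1 = 4.7200
d = 10^4.7200 = 52480 pc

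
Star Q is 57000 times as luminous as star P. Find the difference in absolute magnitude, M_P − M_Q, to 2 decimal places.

Pogson: ΔM = −2.5 log₁₀(ratio) = −2.5 log₁₀(57000) = −2.5 × 4.7559 = -11.890
Star Q is brighter so has the smaller magnitude: M_P − M_Q is positive.

M_P − M_Q ≈ 11.89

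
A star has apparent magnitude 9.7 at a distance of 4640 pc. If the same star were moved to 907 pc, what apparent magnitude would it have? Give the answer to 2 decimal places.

Flux ∝ 1/d², so Δm = 5 log₁₀(d₂/d₁) = 5 log₁₀(907/4640) = -3.545
m₂ = m₁ + Δm = 9.7 + (-3.545) = 6.155

m ≈ 6.16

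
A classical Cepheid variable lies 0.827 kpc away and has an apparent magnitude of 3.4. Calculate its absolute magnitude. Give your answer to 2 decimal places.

M ≈ -6.19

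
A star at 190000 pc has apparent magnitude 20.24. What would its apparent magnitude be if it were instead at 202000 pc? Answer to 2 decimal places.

m ≈ 20.37

Flux ∝ 1/d², so Δm = 5 log₁₀(d₂/d₁) = 5 log₁₀(202000/190000) = 0.133
m₂ = m₁ + Δm = 20.24 + (0.133) = 20.373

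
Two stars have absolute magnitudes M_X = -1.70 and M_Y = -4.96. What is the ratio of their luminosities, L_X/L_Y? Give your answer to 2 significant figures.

L_X/L_Y ≈ 0.050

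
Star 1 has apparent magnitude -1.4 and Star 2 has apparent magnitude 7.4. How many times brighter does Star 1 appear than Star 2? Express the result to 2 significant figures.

3300

Magnitude difference = -8.8
Flux ratio = 10^(−0.4 Δm) = 10^(−0.4 × -8.8) = 10^3.520 = 3311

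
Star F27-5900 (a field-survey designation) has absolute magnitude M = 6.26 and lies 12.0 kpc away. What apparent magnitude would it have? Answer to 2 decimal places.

m ≈ 21.66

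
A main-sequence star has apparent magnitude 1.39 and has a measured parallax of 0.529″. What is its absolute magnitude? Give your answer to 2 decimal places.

d = 1/p = 1/0.529″ = 1.890 pc
5 log₁₀(d/10 pc) = 5 log₁₀(1.890) − 5 = -3.617
M = m − 5 log₁₀(d/10) = 1.39 + 3.617 = 5.007

M ≈ 5.01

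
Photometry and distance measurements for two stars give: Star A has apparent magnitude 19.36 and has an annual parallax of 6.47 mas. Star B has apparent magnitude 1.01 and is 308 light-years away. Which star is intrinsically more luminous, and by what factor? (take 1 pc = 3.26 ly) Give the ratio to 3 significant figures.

Star B is more luminous, by a factor of 8.17×10^6.

Star A: p = 6.47 mas = 6.47×10^-3″ → d = 1/p = 154.6 pc
Star A: M = m − 5 log₁₀ d + 5 = 19.36 − 5·2.1891 + 5 = 13.415
Star B: d = 308 ly / 3.26 = 94.48 pc
Star B: M = m − 5 log₁₀ d + 5 = 1.01 − 5·1.9753 + 5 = -3.867
ΔM = M_A − M_B = 13.415 − (-3.867) = 17.281; smaller M is more luminous → Star B.
L ratio = 10^(0.4 |ΔM|) = 10^6.912 = 8.175×10^6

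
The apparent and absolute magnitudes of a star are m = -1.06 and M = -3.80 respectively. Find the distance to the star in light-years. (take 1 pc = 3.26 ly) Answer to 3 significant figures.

d ≈ 115 ly

μ = m − M = 2.740
m − M = 5 log₁₀ d − 5
log₁₀ d = (m − M)/5 + 1 = 1.5480
d = 10^1.5480 = 35.32 pc
= 115.1 ly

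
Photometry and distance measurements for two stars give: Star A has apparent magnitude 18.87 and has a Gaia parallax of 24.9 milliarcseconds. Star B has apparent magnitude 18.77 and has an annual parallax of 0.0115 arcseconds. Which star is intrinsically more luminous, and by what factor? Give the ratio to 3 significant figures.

Star A: p = 24.9 mas = 0.0249″ → d = 1/p = 40.16 pc
Star A: M = m − 5 log₁₀ d + 5 = 18.87 − 5·1.6038 + 5 = 15.851
Star B: d = 1/p = 1/0.0115″ = 86.96 pc
Star B: M = m − 5 log₁₀ d + 5 = 18.77 − 5·1.9393 + 5 = 14.073
ΔM = M_A − M_B = 15.851 − (14.073) = 1.778; smaller M is more luminous → Star B.
L ratio = 10^(0.4 |ΔM|) = 10^0.711 = 5.140

Star B is more luminous, by a factor of 5.14.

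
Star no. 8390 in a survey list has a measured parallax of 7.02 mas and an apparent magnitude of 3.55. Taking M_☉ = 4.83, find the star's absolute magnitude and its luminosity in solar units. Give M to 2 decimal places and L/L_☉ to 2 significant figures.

d = 1/p = 1000/7.02 mas = 142.5 pc
M = m − 5 log₁₀ d + 5 = 3.55 − 5·2.1537 + 5 = -2.218
M − M_☉ = -2.218 − 4.83 = -7.048
L/L_☉ = 10^(−0.4 × -7.048) = 659.7

M ≈ -2.22; L/L_☉ ≈ 660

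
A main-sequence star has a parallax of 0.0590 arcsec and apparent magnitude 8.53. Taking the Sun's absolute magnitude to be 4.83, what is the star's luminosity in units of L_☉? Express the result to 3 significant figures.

d = 1/p = 1/0.0590″ = 16.95 pc
M = m − 5 log₁₀ d + 5 = 8.53 − 5·1.2291 + 5 = 7.384
M − M_☉ = 7.384 − 4.83 = 2.554
L/L_☉ = 10^(−0.4 × 2.554) = 0.09513

L/L_☉ ≈ 0.0951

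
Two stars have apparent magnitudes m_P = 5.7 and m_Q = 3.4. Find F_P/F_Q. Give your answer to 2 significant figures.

F_P/F_Q ≈ 0.12

Magnitude difference = 2.3
Flux ratio = 10^(−0.4 Δm) = 10^(−0.4 × 2.3) = 10^-0.920 = 0.1202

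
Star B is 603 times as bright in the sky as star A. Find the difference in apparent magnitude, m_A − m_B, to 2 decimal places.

m_A − m_B ≈ 6.95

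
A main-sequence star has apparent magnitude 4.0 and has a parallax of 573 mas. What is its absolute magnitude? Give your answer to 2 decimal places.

M ≈ 7.79

p = 573 mas = 0.573″ → d = 1/p = 1.745 pc
5 log₁₀(d/10 pc) = 5 log₁₀(1.745) − 5 = -3.791
M = m − 5 log₁₀(d/10) = 4.0 + 3.791 = 7.791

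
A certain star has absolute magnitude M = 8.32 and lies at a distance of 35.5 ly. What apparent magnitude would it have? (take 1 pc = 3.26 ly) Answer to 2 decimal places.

m ≈ 8.51

d = 35.5 ly / 3.26 = 10.89 pc
m = M + 5 log₁₀ d − 5 = 8.32 + 5·1.0370 − 5 = 8.505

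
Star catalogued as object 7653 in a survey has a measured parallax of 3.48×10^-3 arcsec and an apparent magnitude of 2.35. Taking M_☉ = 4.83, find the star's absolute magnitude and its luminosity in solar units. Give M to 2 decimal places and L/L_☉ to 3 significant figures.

d = 1/p = 1/3.48×10^-3″ = 287.4 pc
M = m − 5 log₁₀ d + 5 = 2.35 − 5·2.4584 + 5 = -4.942
M − M_☉ = -4.942 − 4.83 = -9.772
L/L_☉ = 10^(−0.4 × -9.772) = 8107

M ≈ -4.94; L/L_☉ ≈ 8110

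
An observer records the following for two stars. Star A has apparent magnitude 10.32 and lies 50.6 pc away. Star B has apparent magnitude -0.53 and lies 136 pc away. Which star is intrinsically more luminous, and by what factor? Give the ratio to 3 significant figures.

Star B is more luminous, by a factor of 158000.

Star A: M = m − 5 log₁₀ d + 5 = 10.32 − 5·1.7042 + 5 = 6.799
Star B: M = m − 5 log₁₀ d + 5 = -0.53 − 5·2.1335 + 5 = -6.198
ΔM = M_A − M_B = 6.799 − (-6.198) = 12.997; smaller M is more luminous → Star B.
L ratio = 10^(0.4 |ΔM|) = 10^5.199 = 158000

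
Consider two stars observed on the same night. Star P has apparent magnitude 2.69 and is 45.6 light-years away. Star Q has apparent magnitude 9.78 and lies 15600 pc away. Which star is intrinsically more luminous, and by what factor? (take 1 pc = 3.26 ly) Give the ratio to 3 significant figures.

Star Q is more luminous, by a factor of 1810.

Star P: d = 45.6 ly / 3.26 = 13.99 pc
Star P: M = m − 5 log₁₀ d + 5 = 2.69 − 5·1.1457 + 5 = 1.961
Star Q: M = m − 5 log₁₀ d + 5 = 9.78 − 5·4.1931 + 5 = -6.186
ΔM = M_P − M_Q = 1.961 − (-6.186) = 8.147; smaller M is more luminous → Star Q.
L ratio = 10^(0.4 |ΔM|) = 10^3.259 = 1814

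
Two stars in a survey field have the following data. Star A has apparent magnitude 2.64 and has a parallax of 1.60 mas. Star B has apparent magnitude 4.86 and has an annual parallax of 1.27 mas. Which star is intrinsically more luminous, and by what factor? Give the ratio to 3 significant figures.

Star A: p = 1.60 mas = 1.60×10^-3″ → d = 1/p = 625.0 pc
Star A: M = m − 5 log₁₀ d + 5 = 2.64 − 5·2.7959 + 5 = -6.339
Star B: p = 1.27 mas = 1.27×10^-3″ → d = 1/p = 787.4 pc
Star B: M = m − 5 log₁₀ d + 5 = 4.86 − 5·2.8962 + 5 = -4.621
ΔM = M_A − M_B = -6.339 − (-4.621) = -1.718; smaller M is more luminous → Star A.
L ratio = 10^(0.4 |ΔM|) = 10^0.687 = 4.868

Star A is more luminous, by a factor of 4.87.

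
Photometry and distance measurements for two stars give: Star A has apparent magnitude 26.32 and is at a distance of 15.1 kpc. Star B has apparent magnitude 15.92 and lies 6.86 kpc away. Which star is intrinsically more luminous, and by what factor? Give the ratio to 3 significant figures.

Star B is more luminous, by a factor of 2980.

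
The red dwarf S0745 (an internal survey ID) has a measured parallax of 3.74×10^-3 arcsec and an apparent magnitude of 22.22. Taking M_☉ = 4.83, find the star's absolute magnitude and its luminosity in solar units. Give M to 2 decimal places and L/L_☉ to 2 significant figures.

M ≈ 15.08; L/L_☉ ≈ 7.9×10^-5

d = 1/p = 1/3.74×10^-3″ = 267.4 pc
M = m − 5 log₁₀ d + 5 = 22.22 − 5·2.4271 + 5 = 15.084
M − M_☉ = 15.084 − 4.83 = 10.254
L/L_☉ = 10^(−0.4 × 10.254) = 7.911×10^-5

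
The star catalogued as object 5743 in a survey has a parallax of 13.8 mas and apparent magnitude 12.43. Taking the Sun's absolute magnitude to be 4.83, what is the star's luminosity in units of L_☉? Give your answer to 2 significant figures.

L/L_☉ ≈ 0.048

d = 1/p = 1000/13.8 mas = 72.46 pc
M = m − 5 log₁₀ d + 5 = 12.43 − 5·1.8601 + 5 = 8.129
M − M_☉ = 8.129 − 4.83 = 3.299
L/L_☉ = 10^(−0.4 × 3.299) = 0.04789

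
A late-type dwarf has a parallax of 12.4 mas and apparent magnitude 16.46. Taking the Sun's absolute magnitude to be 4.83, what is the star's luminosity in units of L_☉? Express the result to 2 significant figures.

d = 1/p = 1000/12.4 mas = 80.65 pc
M = m − 5 log₁₀ d + 5 = 16.46 − 5·1.9066 + 5 = 11.927
M − M_☉ = 11.927 − 4.83 = 7.097
L/L_☉ = 10^(−0.4 × 7.097) = 1.449×10^-3

L/L_☉ ≈ 1.4×10^-3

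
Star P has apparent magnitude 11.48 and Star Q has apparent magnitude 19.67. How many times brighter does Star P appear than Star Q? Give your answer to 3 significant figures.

1890

Magnitude difference = -8.19
Flux ratio = 10^(−0.4 Δm) = 10^(−0.4 × -8.19) = 10^3.276 = 1888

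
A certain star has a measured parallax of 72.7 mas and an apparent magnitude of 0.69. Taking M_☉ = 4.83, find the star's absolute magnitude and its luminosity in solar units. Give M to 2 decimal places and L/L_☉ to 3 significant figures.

d = 1/p = 1000/72.7 mas = 13.76 pc
M = m − 5 log₁₀ d + 5 = 0.69 − 5·1.1385 + 5 = -0.002
M − M_☉ = -0.002 − 4.83 = -4.832
L/L_☉ = 10^(−0.4 × -4.832) = 85.69

M ≈ -0.00; L/L_☉ ≈ 85.7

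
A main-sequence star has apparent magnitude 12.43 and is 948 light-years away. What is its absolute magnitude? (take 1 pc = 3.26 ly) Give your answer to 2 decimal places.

M ≈ 5.11

d = 948 ly / 3.26 = 290.8 pc
5 log₁₀(d/10 pc) = 5 log₁₀(290.8) − 5 = 7.318
M = m − 5 log₁₀(d/10) = 12.43 − 7.318 = 5.112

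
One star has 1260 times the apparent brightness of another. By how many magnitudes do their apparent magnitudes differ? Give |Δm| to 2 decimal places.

|Δm| ≈ 7.75

Pogson: Δm = −2.5 log₁₀(ratio) = −2.5 log₁₀(1260) = −2.5 × 3.1004 = -7.751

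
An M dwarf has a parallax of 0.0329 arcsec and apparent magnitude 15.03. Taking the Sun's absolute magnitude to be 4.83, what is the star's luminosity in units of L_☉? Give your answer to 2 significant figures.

L/L_☉ ≈ 7.7×10^-4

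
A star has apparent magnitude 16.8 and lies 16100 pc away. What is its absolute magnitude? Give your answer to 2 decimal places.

M ≈ 0.77

5 log₁₀(d/10 pc) = 5 log₁₀(16100) − 5 = 16.034
M = m − 5 log₁₀(d/10) = 16.8 − 16.034 = 0.766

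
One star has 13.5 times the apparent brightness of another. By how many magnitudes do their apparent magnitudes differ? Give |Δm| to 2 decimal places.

|Δm| ≈ 2.83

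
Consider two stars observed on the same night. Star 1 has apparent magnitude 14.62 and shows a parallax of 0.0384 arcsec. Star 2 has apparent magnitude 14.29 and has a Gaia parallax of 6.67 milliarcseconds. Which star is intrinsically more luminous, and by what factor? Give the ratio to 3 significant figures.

Star 2 is more luminous, by a factor of 44.9.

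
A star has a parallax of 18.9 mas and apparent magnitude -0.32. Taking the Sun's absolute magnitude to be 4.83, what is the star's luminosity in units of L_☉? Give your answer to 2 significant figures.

L/L_☉ ≈ 3200

d = 1/p = 1000/18.9 mas = 52.91 pc
M = m − 5 log₁₀ d + 5 = -0.32 − 5·1.7235 + 5 = -3.938
M − M_☉ = -3.938 − 4.83 = -8.768
L/L_☉ = 10^(−0.4 × -8.768) = 3214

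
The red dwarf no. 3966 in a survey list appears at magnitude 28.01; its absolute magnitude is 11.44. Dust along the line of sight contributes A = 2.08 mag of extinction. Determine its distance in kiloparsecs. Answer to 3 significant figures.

m − M = 5 log₁₀(d/10 pc) + A  ⇒  28.01 − (11.44) − 2.08 = 5 log₁₀(d/10)
14.490 = 5 log₁₀(d/10)
log₁₀ d = (m − M − A)/5 + 1 = 3.8980
d = 10^3.8980 = 7907 pc
= 7.907 kpc

d ≈ 7.91 kpc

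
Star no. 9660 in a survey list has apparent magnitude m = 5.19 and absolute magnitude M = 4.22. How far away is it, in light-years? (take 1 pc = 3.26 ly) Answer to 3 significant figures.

d ≈ 51.0 ly

Distance modulus: m − M = 5.19 − (4.22) = 0.970
m − M = 5 log₁₀ d − 5
log₁₀ d = (m − M)/5 + 1 = 1.1940
d = 10^1.1940 = 15.63 pc
= 50.96 ly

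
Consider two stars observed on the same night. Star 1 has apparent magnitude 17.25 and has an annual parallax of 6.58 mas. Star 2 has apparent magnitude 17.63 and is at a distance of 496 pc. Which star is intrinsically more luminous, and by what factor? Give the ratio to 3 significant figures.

Star 2 is more luminous, by a factor of 7.51.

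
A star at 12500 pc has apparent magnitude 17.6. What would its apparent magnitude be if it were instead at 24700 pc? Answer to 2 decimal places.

Flux ∝ 1/d², so Δm = 5 log₁₀(d₂/d₁) = 5 log₁₀(24700/12500) = 1.479
m₂ = m₁ + Δm = 17.6 + (1.479) = 19.079

m ≈ 19.08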